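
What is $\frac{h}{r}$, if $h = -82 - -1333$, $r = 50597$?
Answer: $\frac{1251}{50597} \approx 0.024725$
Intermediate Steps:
$h = 1251$ ($h = -82 + 1333 = 1251$)
$\frac{h}{r} = \frac{1251}{50597}$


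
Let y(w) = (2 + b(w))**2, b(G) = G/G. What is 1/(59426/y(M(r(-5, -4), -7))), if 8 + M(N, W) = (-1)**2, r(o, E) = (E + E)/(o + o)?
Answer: 9/59426 ≈ 0.00015145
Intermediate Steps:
r(o, E) = E/o (r(o, E) = (2*E)/((2*o)) = (2*E)*(1/(2*o)) = E/o)
b(G) = 1
M(N, W) = -7 (M(N, W) = -8 + (-1)**2 = -8 + 1 = -7)
y(w) = 9 (y(w) = (2 + 1)**2 = 3**2 = 9)
1/(59426/y(M(r(-5, -4), -7))) = 1/(59426/9) = 9/59426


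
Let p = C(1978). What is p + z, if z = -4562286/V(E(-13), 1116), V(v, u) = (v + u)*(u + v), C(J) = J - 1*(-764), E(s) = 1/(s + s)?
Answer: 2305324051614/841870225 ≈ 2738.3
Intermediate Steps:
E(s) = 1/(2*s)
C(J) = 764 + J (C(J) = J + 764 = 764 + J)
V(v, u) = (u + v)**2 (V(v, u) = (u + v)*(u + v) = (u + v)**2)
z = -3084105336/841870225 (z = -4562286/(1116 + (1/2)/(-13))**2 = -4562286/(1116 + (1/2)*(-1/13))**2 = -4562286/(1116 - 1/26)**2 = -4562286/((29015/26)**2) = -4562286/841870225/676 = -4562286*676/841870225 = -3084105336/841870225 ≈ -3.6634)
p = 2742 (p = 764 + 1978 = 2742)
p + z = 2742 - 3084105336/841870225 = 2305324051614/841870225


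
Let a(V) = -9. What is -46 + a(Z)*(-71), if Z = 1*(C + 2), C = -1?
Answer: 593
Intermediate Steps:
Z = 1 (Z = 1*(-1 + 2) = 1*1 = 1)
-46 + a(Z)*(-71) = -46 - 9*(-71) = -46 + 639 = 593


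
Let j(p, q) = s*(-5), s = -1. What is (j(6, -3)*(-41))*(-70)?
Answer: 14350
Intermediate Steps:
j(p, q) = 5 (j(p, q) = -1*(-5) = 5)
(j(6, -3)*(-41))*(-70) = (5*(-41))*(-70) = -205*(-70) = 14350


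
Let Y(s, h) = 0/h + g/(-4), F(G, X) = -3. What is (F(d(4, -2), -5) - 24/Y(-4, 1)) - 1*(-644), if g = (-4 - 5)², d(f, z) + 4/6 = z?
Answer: 17339/27 ≈ 642.19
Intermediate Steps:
d(f, z) = -⅔ + z
g = 81 (g = (-9)² = 81)
Y(s, h) = -81/4 (Y(s, h) = 0/h + 81/(-4) = 0 + 81*(-¼) = 0 - 81/4 = -81/4)
(F(d(4, -2), -5) - 24/Y(-4, 1)) - 1*(-644) = (-3 - 24/(-81/4)) - 1*(-644) = (-3 - 24*(-4/81)) + 644 = (-3 + 32/27) + 644 = -49/27 + 644 = 17339/27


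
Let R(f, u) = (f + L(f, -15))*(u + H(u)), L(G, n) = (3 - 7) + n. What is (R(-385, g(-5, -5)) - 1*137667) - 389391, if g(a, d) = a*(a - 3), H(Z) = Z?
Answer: -559378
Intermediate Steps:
L(G, n) = -4 + n
g(a, d) = a*(-3 + a)
R(f, u) = 2*u*(-19 + f) (R(f, u) = (f + (-4 - 15))*(u + u) = (f - 19)*(2*u) = (-19 + f)*(2*u) = 2*u*(-19 + f))
(R(-385, g(-5, -5)) - 1*137667) - 389391 = (2*(-5*(-3 - 5))*(-19 - 385) - 1*137667) - 389391 = (2*(-5*(-8))*(-404) - 137667) - 389391 = (2*40*(-404) - 137667) - 389391 = (-32320 - 137667) - 389391 = -169987 - 389391 = -559378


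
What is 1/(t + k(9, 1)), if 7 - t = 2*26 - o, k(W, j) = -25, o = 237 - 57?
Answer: 1/110 ≈ 0.0090909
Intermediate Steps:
o = 180
t = 135 (t = 7 - (2*26 - 1*180) = 7 - (52 - 180) = 7 - 1*(-128) = 7 + 128 = 135)
1/(t + k(9, 1)) = 1/(135 - 25) = 1/110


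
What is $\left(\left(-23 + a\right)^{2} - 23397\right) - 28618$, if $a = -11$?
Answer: $-50859$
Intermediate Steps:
$\left(\left(-23 + a\right)^{2} - 23397\right) - 28618 = \left(\left(-23 - 11\right)^{2} - 23397\right) - 28618 = \left(\left(-34\right)^{2} - 23397\right) - 28618 = \left(1156 - 23397\right) - 28618 = -22241 - 28618 = -50859$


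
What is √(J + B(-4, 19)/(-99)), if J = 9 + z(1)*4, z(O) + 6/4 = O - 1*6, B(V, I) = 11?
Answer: I*√154/3 ≈ 4.1366*I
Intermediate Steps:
z(O) = -15/2 + O (z(O) = -3/2 + (O - 1*6) = -3/2 + (O - 6) = -3/2 + (-6 + O) = -15/2 + O)
J = -17 (J = 9 + (-15/2 + 1)*4 = 9 - 13/2*4 = 9 - 26 = -17)
√(J + B(-4, 19)/(-99)) = √(-17 + 11/(-99)) = √(-17 + 11*(-1/99)) = √(-17 - ⅑) = √(-154/9) = I*√154/3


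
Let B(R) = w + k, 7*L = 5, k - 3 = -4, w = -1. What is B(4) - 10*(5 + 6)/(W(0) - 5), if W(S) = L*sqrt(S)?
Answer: 20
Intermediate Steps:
k = -1 (k = 3 - 4 = -1)
L = 5/7 (L = (1/7)*5 = 5/7 ≈ 0.71429)
W(S) = 5*sqrt(S)/7
B(R) = -2 (B(R) = -1 - 1 = -2)
B(4) - 10*(5 + 6)/(W(0) - 5) = -2 - 10*(5 + 6)/(5*sqrt(0)/7 - 5) = -2 - 110/((5/7)*0 - 5) = -2 - 110/(0 - 5) = -2 - 110/(-5) = -2 - 110*(-1)/5 = -2 - 10*(-11/5) = -2 + 22 = 20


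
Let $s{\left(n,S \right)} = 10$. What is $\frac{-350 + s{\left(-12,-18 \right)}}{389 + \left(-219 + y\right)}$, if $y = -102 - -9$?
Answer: $- \frac{340}{77} \approx -4.4156$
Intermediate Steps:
$y = -93$ ($y = -102 + 9 = -93$)
$\frac{-350 + s{\left(-12,-18 \right)}}{389 + \left(-219 + y\right)} = \frac{-350 + 10}{389 - 312} = - \frac{340}{389 - 312} = - \frac{340}{77}$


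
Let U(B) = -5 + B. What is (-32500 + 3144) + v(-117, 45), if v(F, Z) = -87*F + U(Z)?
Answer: -19137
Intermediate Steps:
v(F, Z) = -5 + Z - 87*F (v(F, Z) = -87*F + (-5 + Z) = -5 + Z - 87*F)
(-32500 + 3144) + v(-117, 45) = (-32500 + 3144) + (-5 + 45 - 87*(-117)) = -29356 + (-5 + 45 + 10179) = -29356 + 10219 = -19137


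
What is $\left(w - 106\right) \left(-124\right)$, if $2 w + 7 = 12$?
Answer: $12834$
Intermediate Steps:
$w = \frac{5}{2}$ ($w = - \frac{7}{2} + \frac{1}{2} \cdot 12 = - \frac{7}{2} + 6 = \frac{5}{2} \approx 2.5$)
$\left(w - 106\right) \left(-124\right) = \left(\frac{5}{2} - 106\right) \left(-124\right) = \left(- \frac{207}{2}\right) \left(-124\right) = 12834$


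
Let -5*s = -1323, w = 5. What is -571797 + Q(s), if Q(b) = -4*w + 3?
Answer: -571814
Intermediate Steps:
s = 1323/5 (s = -⅕*(-1323) = 1323/5 ≈ 264.60)
Q(b) = -17 (Q(b) = -4*5 + 3 = -20 + 3 = -17)
-571797 + Q(s) = -571797 - 17 = -571814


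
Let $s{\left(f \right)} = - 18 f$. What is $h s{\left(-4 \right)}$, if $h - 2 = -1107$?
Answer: $-79560$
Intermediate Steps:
$h = -1105$ ($h = 2 - 1107 = -1105$)
$h s{\left(-4 \right)} = - 1105 \left(\left(-18\right) \left(-4\right)\right) = \left(-1105\right) 72 = -79560$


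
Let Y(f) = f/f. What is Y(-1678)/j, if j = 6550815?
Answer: 1/6550815 ≈ 1.5265e-7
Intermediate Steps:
Y(f) = 1
Y(-1678)/j = 1/6550815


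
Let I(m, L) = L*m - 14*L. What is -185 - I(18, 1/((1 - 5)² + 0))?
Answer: -741/4 ≈ -185.25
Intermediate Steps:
I(m, L) = -14*L + L*m
-185 - I(18, 1/((1 - 5)² + 0)) = -185 - (-14 + 18)/((1 - 5)² + 0) = -185 - 4/((-4)² + 0) = -185 - 4/(16 + 0) = -185 - 4/16 = -185 - 1*¼ = -185 - ¼ = -741/4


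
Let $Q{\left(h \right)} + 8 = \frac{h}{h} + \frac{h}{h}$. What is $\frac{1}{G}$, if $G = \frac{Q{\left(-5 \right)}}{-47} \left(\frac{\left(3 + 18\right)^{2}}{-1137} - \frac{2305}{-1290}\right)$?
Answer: $\frac{765959}{136793} \approx 5.5994$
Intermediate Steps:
$Q{\left(h \right)} = -6$ ($Q{\left(h \right)} = -8 + \left(\frac{h}{h} + \frac{h}{h}\right) = -8 + \left(1 + 1\right) = -8 + 2 = -6$)
$G = \frac{136793}{765959}$ ($G = - \frac{6}{-47} \left(\frac{\left(3 + 18\right)^{2}}{-1137} - \frac{2305}{-1290}\right) = \left(-6\right) \left(- \frac{1}{47}\right) \left(21^{2} \left(- \frac{1}{1137}\right) - - \frac{461}{258}\right) = \frac{6 \left(441 \left(- \frac{1}{1137}\right) + \frac{461}{258}\right)}{47} = \frac{6 \left(- \frac{147}{379} + \frac{461}{258}\right)}{47} = \frac{6}{47} \cdot \frac{136793}{97782} = \frac{136793}{765959} \approx 0.17859$)
$\frac{1}{G} = \frac{1}{\frac{136793}{765959}} = \frac{765959}{136793}$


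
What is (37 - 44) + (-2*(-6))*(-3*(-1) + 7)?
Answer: 113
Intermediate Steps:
(37 - 44) + (-2*(-6))*(-3*(-1) + 7) = -7 + 12*(3 + 7) = -7 + 12*10 = -7 + 120 = 113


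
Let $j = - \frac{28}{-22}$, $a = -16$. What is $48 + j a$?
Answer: $\frac{304}{11} \approx 27.636$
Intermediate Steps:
$j = \frac{14}{11}$ ($j = \left(-28\right) \left(- \frac{1}{22}\right) = \frac{14}{11} \approx 1.2727$)
$48 + j a = 48 + \frac{14}{11} \left(-16\right) = 48 - \frac{224}{11} = \frac{304}{11}$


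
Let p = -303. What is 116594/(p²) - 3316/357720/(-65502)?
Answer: 75887724791389/59755865215860 ≈ 1.2700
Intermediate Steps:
116594/(p²) - 3316/357720/(-65502) = 116594/((-303)²) - 3316/357720/(-65502) = 116594/91809 - 3316*1/357720*(-1/65502) = 116594*(1/91809) - 829/89430*(-1/65502) = 116594/91809 + 829/5857843860 = 75887724791389/59755865215860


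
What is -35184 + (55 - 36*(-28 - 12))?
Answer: -33689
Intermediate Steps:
-35184 + (55 - 36*(-28 - 12)) = -35184 + (55 - 36*(-40)) = -35184 + (55 + 1440) = -35184 + 1495 = -33689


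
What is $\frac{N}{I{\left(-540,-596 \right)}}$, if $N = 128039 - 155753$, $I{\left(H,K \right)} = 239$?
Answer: $- \frac{27714}{239} \approx -115.96$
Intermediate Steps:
$N = -27714$
$\frac{N}{I{\left(-540,-596 \right)}} = - \frac{27714}{239}$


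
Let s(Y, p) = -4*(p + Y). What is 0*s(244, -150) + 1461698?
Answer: 1461698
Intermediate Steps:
s(Y, p) = -4*Y - 4*p (s(Y, p) = -4*(Y + p) = -4*Y - 4*p)
0*s(244, -150) + 1461698 = 0*(-4*244 - 4*(-150)) + 1461698 = 0*(-976 + 600) + 1461698 = 0*(-376) + 1461698 = 0 + 1461698 = 1461698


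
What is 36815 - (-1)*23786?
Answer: 60601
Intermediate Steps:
36815 - (-1)*23786 = 36815 - 1*(-23786) = 36815 + 23786 = 60601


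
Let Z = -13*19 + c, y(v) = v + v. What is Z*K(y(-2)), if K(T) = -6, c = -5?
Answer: 1512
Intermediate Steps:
y(v) = 2*v
Z = -252 (Z = -13*19 - 5 = -247 - 5 = -252)
Z*K(y(-2)) = -252*(-6) = 1512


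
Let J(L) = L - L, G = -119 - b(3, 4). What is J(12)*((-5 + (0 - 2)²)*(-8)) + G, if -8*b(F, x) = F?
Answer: -949/8 ≈ -118.63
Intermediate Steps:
b(F, x) = -F/8
G = -949/8 (G = -119 - (-1)*3/8 = -119 - 1*(-3/8) = -119 + 3/8 = -949/8 ≈ -118.63)
J(L) = 0
J(12)*((-5 + (0 - 2)²)*(-8)) + G = 0*((-5 + (0 - 2)²)*(-8)) - 949/8 = 0*((-5 + (-2)²)*(-8)) - 949/8 = 0*((-5 + 4)*(-8)) - 949/8 = 0*(-1*(-8)) - 949/8 = 0*8 - 949/8 = 0 - 949/8 = -949/8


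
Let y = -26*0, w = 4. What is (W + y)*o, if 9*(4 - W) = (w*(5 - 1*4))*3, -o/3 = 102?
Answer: -816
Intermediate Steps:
o = -306 (o = -3*102 = -306)
y = 0
W = 8/3 (W = 4 - 4*(5 - 1*4)*3/9 = 4 - 4*(5 - 4)*3/9 = 4 - 4*1*3/9 = 4 - 4*3/9 = 4 - ⅑*12 = 4 - 4/3 = 8/3 ≈ 2.6667)
(W + y)*o = (8/3 + 0)*(-306) = (8/3)*(-306) = -816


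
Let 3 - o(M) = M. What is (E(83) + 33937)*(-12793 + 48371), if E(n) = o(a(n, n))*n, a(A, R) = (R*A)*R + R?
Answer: -1687500971872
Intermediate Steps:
a(A, R) = R + A*R² (a(A, R) = (A*R)*R + R = A*R² + R = R + A*R²)
o(M) = 3 - M
E(n) = n*(3 - n*(1 + n²)) (E(n) = (3 - n*(1 + n*n))*n = (3 - n*(1 + n²))*n = n*(3 - n*(1 + n²)))
(E(83) + 33937)*(-12793 + 48371) = (83*(3 - 1*83 - 1*83³) + 33937)*(-12793 + 48371) = (83*(3 - 83 - 1*571787) + 33937)*35578 = (83*(3 - 83 - 571787) + 33937)*35578 = (83*(-571867) + 33937)*35578 = (-47464961 + 33937)*35578 = -47431024*35578 = -1687500971872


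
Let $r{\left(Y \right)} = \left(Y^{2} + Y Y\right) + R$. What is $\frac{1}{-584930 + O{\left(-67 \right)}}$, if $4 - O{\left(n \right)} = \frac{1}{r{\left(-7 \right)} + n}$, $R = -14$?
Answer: $- \frac{17}{9943743} \approx -1.7096 \cdot 10^{-6}$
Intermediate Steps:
$r{\left(Y \right)} = -14 + 2 Y^{2}$ ($r{\left(Y \right)} = \left(Y^{2} + Y Y\right) - 14 = \left(Y^{2} + Y^{2}\right) - 14 = 2 Y^{2} - 14 = -14 + 2 Y^{2}$)
$O{\left(n \right)} = 4 - \frac{1}{84 + n}$ ($O{\left(n \right)} = 4 - \frac{1}{\left(-14 + 2 \left(-7\right)^{2}\right) + n} = 4 - \frac{1}{\left(-14 + 2 \cdot 49\right) + n} = 4 - \frac{1}{\left(-14 + 98\right) + n} = 4 - \frac{1}{84 + n}$)
$\frac{1}{-584930 + O{\left(-67 \right)}} = \frac{1}{-584930 + \frac{335 + 4 \left(-67\right)}{84 - 67}} = \frac{1}{-584930 + \frac{335 - 268}{17}} = \frac{1}{-584930 + \frac{1}{17} \cdot 67} = \frac{1}{-584930 + \frac{67}{17}} = \frac{1}{- \frac{9943743}{17}} = - \frac{17}{9943743}$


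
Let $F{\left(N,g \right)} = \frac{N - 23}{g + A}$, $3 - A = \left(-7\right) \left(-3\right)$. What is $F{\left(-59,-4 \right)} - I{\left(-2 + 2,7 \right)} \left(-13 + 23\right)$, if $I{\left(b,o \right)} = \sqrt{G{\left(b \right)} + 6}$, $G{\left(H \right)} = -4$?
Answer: $\frac{41}{11} - 10 \sqrt{2} \approx -10.415$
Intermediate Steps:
$I{\left(b,o \right)} = \sqrt{2}$ ($I{\left(b,o \right)} = \sqrt{-4 + 6} = \sqrt{2}$)
$A = -18$ ($A = 3 - \left(-7\right) \left(-3\right) = 3 - 21 = -18$)
$F{\left(N,g \right)} = \frac{-23 + N}{-18 + g}$ ($F{\left(N,g \right)} = \frac{N - 23}{g - 18} = \frac{-23 + N}{-18 + g}$)
$F{\left(-59,-4 \right)} - I{\left(-2 + 2,7 \right)} \left(-13 + 23\right) = \frac{-23 - 59}{-18 - 4} - \sqrt{2} \left(-13 + 23\right) = \frac{1}{-22} \left(-82\right) - \sqrt{2} \cdot 10 = \left(- \frac{1}{22}\right) \left(-82\right) - 10 \sqrt{2} = \frac{41}{11} - 10 \sqrt{2}$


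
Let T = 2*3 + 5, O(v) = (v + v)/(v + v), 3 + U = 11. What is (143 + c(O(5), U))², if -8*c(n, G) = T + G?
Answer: 1265625/64 ≈ 19775.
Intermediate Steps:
U = 8 (U = -3 + 11 = 8)
O(v) = 1 (O(v) = (2*v)/((2*v)) = (2*v)*(1/(2*v)) = 1)
T = 11 (T = 6 + 5 = 11)
c(n, G) = -11/8 - G/8 (c(n, G) = -(11 + G)/8 = -11/8 - G/8)
(143 + c(O(5), U))² = (143 + (-11/8 - ⅛*8))² = (143 + (-11/8 - 1))² = (143 - 19/8)² = (1125/8)² = 1265625/64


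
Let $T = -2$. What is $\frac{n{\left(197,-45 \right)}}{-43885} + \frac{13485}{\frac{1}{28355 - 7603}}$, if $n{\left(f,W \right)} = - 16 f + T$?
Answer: $\frac{12280810000354}{43885} \approx 2.7984 \cdot 10^{8}$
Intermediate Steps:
$n{\left(f,W \right)} = -2 - 16 f$ ($n{\left(f,W \right)} = - 16 f - 2 = -2 - 16 f$)
$\frac{n{\left(197,-45 \right)}}{-43885} + \frac{13485}{\frac{1}{28355 - 7603}} = \frac{-2 - 3152}{-43885} + \frac{13485}{\frac{1}{28355 - 7603}} = \left(-2 - 3152\right) \left(- \frac{1}{43885}\right) + \frac{13485}{\frac{1}{20752}} = \left(-3154\right) \left(- \frac{1}{43885}\right) + 13485 \frac{1}{\frac{1}{20752}} = \frac{3154}{43885} + 13485 \cdot 20752 = \frac{3154}{43885} + 279840720 = \frac{12280810000354}{43885}$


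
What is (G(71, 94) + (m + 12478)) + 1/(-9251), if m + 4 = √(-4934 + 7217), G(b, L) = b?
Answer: 116053794/9251 + √2283 ≈ 12593.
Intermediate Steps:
m = -4 + √2283 (m = -4 + √(-4934 + 7217) = -4 + √2283 ≈ 43.781)
(G(71, 94) + (m + 12478)) + 1/(-9251) = (71 + ((-4 + √2283) + 12478)) + 1/(-9251) = (71 + (12474 + √2283)) - 1/9251 = (12545 + √2283) - 1/9251 = 116053794/9251 + √2283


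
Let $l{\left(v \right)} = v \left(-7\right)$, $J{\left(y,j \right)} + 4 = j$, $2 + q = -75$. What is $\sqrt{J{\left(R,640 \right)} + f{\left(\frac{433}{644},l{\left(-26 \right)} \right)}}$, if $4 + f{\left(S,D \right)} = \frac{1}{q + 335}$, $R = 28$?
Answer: $\frac{41 \sqrt{25026}}{258} \approx 25.14$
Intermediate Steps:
$q = -77$ ($q = -2 - 75 = -77$)
$J{\left(y,j \right)} = -4 + j$
$l{\left(v \right)} = - 7 v$
$f{\left(S,D \right)} = - \frac{1031}{258}$ ($f{\left(S,D \right)} = -4 + \frac{1}{-77 + 335} = -4 + \frac{1}{258} = - \frac{1031}{258}$)
$\sqrt{J{\left(R,640 \right)} + f{\left(\frac{433}{644},l{\left(-26 \right)} \right)}} = \sqrt{\left(-4 + 640\right) - \frac{1031}{258}} = \sqrt{636 - \frac{1031}{258}} = \sqrt{\frac{163057}{258}} = \frac{41 \sqrt{25026}}{258}$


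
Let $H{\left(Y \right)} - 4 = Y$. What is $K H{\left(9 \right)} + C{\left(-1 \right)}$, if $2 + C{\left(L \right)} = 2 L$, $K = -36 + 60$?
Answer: $308$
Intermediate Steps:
$H{\left(Y \right)} = 4 + Y$
$K = 24$
$C{\left(L \right)} = -2 + 2 L$
$K H{\left(9 \right)} + C{\left(-1 \right)} = 24 \left(4 + 9\right) + \left(-2 + 2 \left(-1\right)\right) = 24 \cdot 13 - 4 = 312 - 4 = 308$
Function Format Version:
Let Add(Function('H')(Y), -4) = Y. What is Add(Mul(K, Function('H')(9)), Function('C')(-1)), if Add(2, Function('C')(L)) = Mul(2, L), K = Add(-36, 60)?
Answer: 308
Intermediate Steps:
Function('H')(Y) = Add(4, Y)
K = 24
Function('C')(L) = Add(-2, Mul(2, L))
Add(Mul(K, Function('H')(9)), Function('C')(-1)) = Add(Mul(24, Add(4, 9)), Add(-2, Mul(2, -1))) = Add(Mul(24, 13), Add(-2, -2)) = Add(312, -4) = 308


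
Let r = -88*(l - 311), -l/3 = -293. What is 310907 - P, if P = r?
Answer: 360891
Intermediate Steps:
l = 879 (l = -3*(-293) = 879)
r = -49984 (r = -88*(879 - 311) = -88*568 = -49984)
P = -49984
310907 - P = 310907 - 1*(-49984) = 310907 + 49984 = 360891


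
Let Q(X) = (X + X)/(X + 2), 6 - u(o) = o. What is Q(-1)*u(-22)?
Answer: -56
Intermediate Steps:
u(o) = 6 - o
Q(X) = 2*X/(2 + X) (Q(X) = (2*X)/(2 + X) = 2*X/(2 + X))
Q(-1)*u(-22) = (2*(-1)/(2 - 1))*(6 - 1*(-22)) = (2*(-1)/1)*(6 + 22) = (2*(-1)*1)*28 = -2*28 = -56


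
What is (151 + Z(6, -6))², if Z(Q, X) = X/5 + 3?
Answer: 583696/25 ≈ 23348.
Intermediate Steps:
Z(Q, X) = 3 + X/5 (Z(Q, X) = X*(⅕) + 3 = X/5 + 3 = 3 + X/5)
(151 + Z(6, -6))² = (151 + (3 + (⅕)*(-6)))² = (151 + (3 - 6/5))² = (151 + 9/5)² = (764/5)² = 583696/25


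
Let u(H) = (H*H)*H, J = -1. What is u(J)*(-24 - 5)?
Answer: 29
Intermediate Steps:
u(H) = H³ (u(H) = H²*H = H³)
u(J)*(-24 - 5) = (-1)³*(-24 - 5) = -1*(-29) = 29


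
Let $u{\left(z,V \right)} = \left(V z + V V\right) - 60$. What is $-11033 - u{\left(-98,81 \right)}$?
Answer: $-9596$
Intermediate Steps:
$u{\left(z,V \right)} = -60 + V^{2} + V z$ ($u{\left(z,V \right)} = \left(V z + V^{2}\right) - 60 = \left(V^{2} + V z\right) - 60 = -60 + V^{2} + V z$)
$-11033 - u{\left(-98,81 \right)} = -11033 - \left(-60 + 81^{2} + 81 \left(-98\right)\right) = -11033 - \left(-60 + 6561 - 7938\right) = -11033 - -1437 = -11033 + 1437 = -9596$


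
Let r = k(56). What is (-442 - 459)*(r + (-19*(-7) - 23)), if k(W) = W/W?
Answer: -100011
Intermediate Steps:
k(W) = 1
r = 1
(-442 - 459)*(r + (-19*(-7) - 23)) = (-442 - 459)*(1 + (-19*(-7) - 23)) = -901*(1 + (133 - 23)) = -901*(1 + 110) = -901*111 = -100011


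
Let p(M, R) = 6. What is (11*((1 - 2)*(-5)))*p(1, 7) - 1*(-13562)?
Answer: 13892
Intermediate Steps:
(11*((1 - 2)*(-5)))*p(1, 7) - 1*(-13562) = (11*((1 - 2)*(-5)))*6 - 1*(-13562) = (11*(-1*(-5)))*6 + 13562 = (11*5)*6 + 13562 = 55*6 + 13562 = 330 + 13562 = 13892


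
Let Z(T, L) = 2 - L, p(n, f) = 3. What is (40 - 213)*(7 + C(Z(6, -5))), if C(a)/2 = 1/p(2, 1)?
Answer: -3979/3 ≈ -1326.3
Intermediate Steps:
C(a) = ⅔ (C(a) = 2/3 = 2*(⅓) = ⅔)
(40 - 213)*(7 + C(Z(6, -5))) = (40 - 213)*(7 + ⅔) = -173*23/3 = -3979/3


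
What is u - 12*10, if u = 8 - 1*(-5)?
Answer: -107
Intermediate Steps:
u = 13 (u = 8 + 5 = 13)
u - 12*10 = 13 - 12*10 = 13 - 120 = -107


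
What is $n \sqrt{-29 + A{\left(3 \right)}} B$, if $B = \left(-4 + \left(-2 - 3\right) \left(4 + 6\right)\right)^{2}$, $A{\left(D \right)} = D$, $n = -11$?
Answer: $- 32076 i \sqrt{26} \approx - 1.6356 \cdot 10^{5} i$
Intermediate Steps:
$B = 2916$ ($B = \left(-4 - 50\right)^{2} = \left(-54\right)^{2} = 2916$)
$n \sqrt{-29 + A{\left(3 \right)}} B = - 11 \sqrt{-29 + 3} \cdot 2916 = - 11 \sqrt{-26} \cdot 2916 = - 11 i \sqrt{26} \cdot 2916 = - 32076 i \sqrt{26}$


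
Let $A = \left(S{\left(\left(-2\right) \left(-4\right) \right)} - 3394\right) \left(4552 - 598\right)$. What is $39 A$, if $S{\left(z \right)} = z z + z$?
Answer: $-512272332$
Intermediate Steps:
$S{\left(z \right)} = z + z^{2}$ ($S{\left(z \right)} = z^{2} + z = z + z^{2}$)
$A = -13135188$ ($A = \left(\left(-2\right) \left(-4\right) \left(1 - -8\right) - 3394\right) \left(4552 - 598\right) = \left(8 \left(1 + 8\right) - 3394\right) 3954 = \left(8 \cdot 9 - 3394\right) 3954 = \left(72 - 3394\right) 3954 = \left(-3322\right) 3954 = -13135188$)
$39 A = 39 \left(-13135188\right) = -512272332$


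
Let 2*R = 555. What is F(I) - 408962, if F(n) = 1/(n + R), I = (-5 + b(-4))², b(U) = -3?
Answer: -279321044/683 ≈ -4.0896e+5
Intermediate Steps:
R = 555/2 (R = (½)*555 = 555/2 ≈ 277.50)
I = 64 (I = (-5 - 3)² = (-8)² = 64)
F(n) = 1/(555/2 + n) (F(n) = 1/(n + 555/2) = 1/(555/2 + n))
F(I) - 408962 = 2/(555 + 2*64) - 408962 = 2/(555 + 128) - 408962 = 2/683 - 408962 = -279321044/683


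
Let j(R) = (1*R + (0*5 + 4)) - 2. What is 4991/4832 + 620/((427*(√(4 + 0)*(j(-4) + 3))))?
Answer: 3629077/2063264 ≈ 1.7589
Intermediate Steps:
j(R) = 2 + R (j(R) = (R + (0 + 4)) - 2 = (R + 4) - 2 = (4 + R) - 2 = 2 + R)
4991/4832 + 620/((427*(√(4 + 0)*(j(-4) + 3)))) = 4991/4832 + 620/((427*(√(4 + 0)*((2 - 4) + 3)))) = 4991*(1/4832) + 620/((427*(√4*(-2 + 3)))) = 4991/4832 + 620/((427*(2*1))) = 4991/4832 + 620/((427*2)) = 4991/4832 + 620/854 = 4991/4832 + 620*(1/854) = 4991/4832 + 310/427 = 3629077/2063264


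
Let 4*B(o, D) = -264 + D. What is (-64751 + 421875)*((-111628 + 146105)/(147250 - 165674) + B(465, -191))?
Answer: -190187011167/4606 ≈ -4.1291e+7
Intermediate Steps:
B(o, D) = -66 + D/4 (B(o, D) = (-264 + D)/4 = -66 + D/4)
(-64751 + 421875)*((-111628 + 146105)/(147250 - 165674) + B(465, -191)) = (-64751 + 421875)*((-111628 + 146105)/(147250 - 165674) + (-66 + (¼)*(-191))) = 357124*(34477/(-18424) + (-66 - 191/4)) = 357124*(34477*(-1/18424) - 455/4) = 357124*(-34477/18424 - 455/4) = 357124*(-2130207/18424) = -190187011167/4606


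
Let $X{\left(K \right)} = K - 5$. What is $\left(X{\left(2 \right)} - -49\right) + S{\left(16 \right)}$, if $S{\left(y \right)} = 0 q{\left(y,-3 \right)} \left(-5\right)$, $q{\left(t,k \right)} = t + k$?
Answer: $46$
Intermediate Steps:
$q{\left(t,k \right)} = k + t$
$X{\left(K \right)} = -5 + K$ ($X{\left(K \right)} = K - 5 = -5 + K$)
$S{\left(y \right)} = 0$ ($S{\left(y \right)} = 0 \left(-3 + y\right) \left(-5\right) = 0 \left(-5\right) = 0$)
$\left(X{\left(2 \right)} - -49\right) + S{\left(16 \right)} = \left(\left(-5 + 2\right) - -49\right) + 0 = \left(-3 + 49\right) + 0 = 46 + 0 = 46$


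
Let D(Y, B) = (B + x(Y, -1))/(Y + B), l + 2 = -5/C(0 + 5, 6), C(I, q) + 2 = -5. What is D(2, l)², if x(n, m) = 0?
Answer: 81/25 ≈ 3.2400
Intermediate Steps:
C(I, q) = -7 (C(I, q) = -2 - 5 = -7)
l = -9/7 (l = -2 - 5/(-7) = -2 - 5*(-⅐) = -2 + 5/7 = -9/7 ≈ -1.2857)
D(Y, B) = B/(B + Y) (D(Y, B) = (B + 0)/(Y + B) = B/(B + Y))
D(2, l)² = (-9/(7*(-9/7 + 2)))² = (-9/(7*5/7))² = (-9/7*7/5)² = (-9/5)² = 81/25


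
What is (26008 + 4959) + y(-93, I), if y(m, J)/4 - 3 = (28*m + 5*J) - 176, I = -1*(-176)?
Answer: 23379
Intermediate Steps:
I = 176
y(m, J) = -692 + 20*J + 112*m (y(m, J) = 12 + 4*((28*m + 5*J) - 176) = 12 + 4*((5*J + 28*m) - 176) = 12 + 4*(-176 + 5*J + 28*m) = 12 + (-704 + 20*J + 112*m) = -692 + 20*J + 112*m)
(26008 + 4959) + y(-93, I) = (26008 + 4959) + (-692 + 20*176 + 112*(-93)) = 30967 + (-692 + 3520 - 10416) = 30967 - 7588 = 23379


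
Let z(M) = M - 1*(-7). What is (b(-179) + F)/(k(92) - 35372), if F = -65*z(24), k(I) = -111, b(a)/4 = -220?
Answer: 2895/35483 ≈ 0.081588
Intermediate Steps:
z(M) = 7 + M (z(M) = M + 7 = 7 + M)
b(a) = -880 (b(a) = 4*(-220) = -880)
F = -2015 (F = -65*(7 + 24) = -65*31 = -2015)
(b(-179) + F)/(k(92) - 35372) = (-880 - 2015)/(-111 - 35372) = -2895/(-35483) = -2895*(-1/35483) = 2895/35483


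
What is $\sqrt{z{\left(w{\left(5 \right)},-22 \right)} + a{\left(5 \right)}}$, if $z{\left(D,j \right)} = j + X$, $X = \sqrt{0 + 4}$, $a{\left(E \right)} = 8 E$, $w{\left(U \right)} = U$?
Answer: $2 \sqrt{5} \approx 4.4721$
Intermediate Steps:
$X = 2$ ($X = \sqrt{4} = 2$)
$z{\left(D,j \right)} = 2 + j$ ($z{\left(D,j \right)} = j + 2 = 2 + j$)
$\sqrt{z{\left(w{\left(5 \right)},-22 \right)} + a{\left(5 \right)}} = \sqrt{\left(2 - 22\right) + 8 \cdot 5} = \sqrt{-20 + 40} = \sqrt{20} = 2 \sqrt{5}$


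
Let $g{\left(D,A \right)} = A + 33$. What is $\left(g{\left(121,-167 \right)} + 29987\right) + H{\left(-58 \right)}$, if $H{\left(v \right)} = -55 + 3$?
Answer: $29801$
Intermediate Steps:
$g{\left(D,A \right)} = 33 + A$
$H{\left(v \right)} = -52$
$\left(g{\left(121,-167 \right)} + 29987\right) + H{\left(-58 \right)} = \left(\left(33 - 167\right) + 29987\right) - 52 = \left(-134 + 29987\right) - 52 = 29853 - 52 = 29801$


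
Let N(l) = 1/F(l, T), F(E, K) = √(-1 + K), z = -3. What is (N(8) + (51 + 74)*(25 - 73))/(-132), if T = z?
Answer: 500/11 + I/264 ≈ 45.455 + 0.0037879*I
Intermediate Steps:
T = -3
N(l) = -I/2 (N(l) = 1/(√(-1 - 3)) = 1/(√(-4)) = 1/(2*I) = -I/2)
(N(8) + (51 + 74)*(25 - 73))/(-132) = (-I/2 + (51 + 74)*(25 - 73))/(-132) = -(-I/2 + 125*(-48))/132 = -(-I/2 - 6000)/132 = -(-6000 - I/2)/132 = 500/11 + I/264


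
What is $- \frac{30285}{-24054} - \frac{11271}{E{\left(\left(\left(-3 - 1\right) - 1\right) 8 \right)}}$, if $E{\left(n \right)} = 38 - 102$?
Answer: $\frac{45508479}{256576} \approx 177.37$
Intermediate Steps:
$E{\left(n \right)} = -64$
$- \frac{30285}{-24054} - \frac{11271}{E{\left(\left(\left(-3 - 1\right) - 1\right) 8 \right)}} = - \frac{30285}{-24054} - \frac{11271}{-64} = \left(-30285\right) \left(- \frac{1}{24054}\right) - - \frac{11271}{64} = \frac{10095}{8018} + \frac{11271}{64} = \frac{45508479}{256576}$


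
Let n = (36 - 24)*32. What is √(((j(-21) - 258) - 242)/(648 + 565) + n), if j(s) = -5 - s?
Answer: 2*√141104651/1213 ≈ 19.586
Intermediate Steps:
n = 384 (n = 12*32 = 384)
√(((j(-21) - 258) - 242)/(648 + 565) + n) = √((((-5 - 1*(-21)) - 258) - 242)/(648 + 565) + 384) = √((((-5 + 21) - 258) - 242)/1213 + 384) = √(((16 - 258) - 242)*(1/1213) + 384) = √((-242 - 242)*(1/1213) + 384) = √(-484*1/1213 + 384) = √(-484/1213 + 384) = √(465308/1213) = 2*√141104651/1213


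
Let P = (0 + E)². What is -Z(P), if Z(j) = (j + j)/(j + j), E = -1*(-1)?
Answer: -1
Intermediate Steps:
E = 1
P = 1 (P = (0 + 1)² = 1² = 1)
Z(j) = 1 (Z(j) = (2*j)/((2*j)) = (2*j)*(1/(2*j)) = 1)
-Z(P) = -1*1 = -1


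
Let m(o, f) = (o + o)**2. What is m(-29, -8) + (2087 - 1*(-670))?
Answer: 6121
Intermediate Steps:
m(o, f) = 4*o**2 (m(o, f) = (2*o)**2 = 4*o**2)
m(-29, -8) + (2087 - 1*(-670)) = 4*(-29)**2 + (2087 - 1*(-670)) = 4*841 + (2087 + 670) = 3364 + 2757 = 6121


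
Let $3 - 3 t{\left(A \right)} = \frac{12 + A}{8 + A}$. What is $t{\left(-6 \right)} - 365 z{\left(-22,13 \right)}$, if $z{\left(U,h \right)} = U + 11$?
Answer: $4015$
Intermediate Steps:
$t{\left(A \right)} = 1 - \frac{12 + A}{3 \left(8 + A\right)}$ ($t{\left(A \right)} = 1 - \frac{\left(12 + A\right) \frac{1}{8 + A}}{3} = 1 - \frac{\frac{1}{8 + A} \left(12 + A\right)}{3} = 1 - \frac{12 + A}{3 \left(8 + A\right)}$)
$z{\left(U,h \right)} = 11 + U$
$t{\left(-6 \right)} - 365 z{\left(-22,13 \right)} = \frac{2 \left(6 - 6\right)}{3 \left(8 - 6\right)} - 365 \left(11 - 22\right) = \frac{2}{3} \cdot \frac{1}{2} \cdot 0 - -4015 = \frac{2}{3} \cdot \frac{1}{2} \cdot 0 + 4015 = 0 + 4015 = 4015$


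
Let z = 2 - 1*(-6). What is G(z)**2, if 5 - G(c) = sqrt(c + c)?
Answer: 1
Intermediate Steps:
z = 8 (z = 2 + 6 = 8)
G(c) = 5 - sqrt(2)*sqrt(c) (G(c) = 5 - sqrt(c + c) = 5 - sqrt(2*c) = 5 - sqrt(2)*sqrt(c))
G(z)**2 = (5 - sqrt(2)*sqrt(8))**2 = (5 - sqrt(2)*2*sqrt(2))**2 = (5 - 4)**2 = 1**2 = 1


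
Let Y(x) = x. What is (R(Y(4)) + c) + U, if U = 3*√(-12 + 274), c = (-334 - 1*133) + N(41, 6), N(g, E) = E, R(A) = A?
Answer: -457 + 3*√262 ≈ -408.44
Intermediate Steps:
c = -461 (c = (-334 - 1*133) + 6 = (-334 - 133) + 6 = -467 + 6 = -461)
U = 3*√262 ≈ 48.559
(R(Y(4)) + c) + U = (4 - 461) + 3*√262 = -457 + 3*√262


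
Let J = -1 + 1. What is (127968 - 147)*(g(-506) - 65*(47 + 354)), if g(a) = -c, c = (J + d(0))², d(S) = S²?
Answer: -3331654365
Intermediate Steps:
J = 0
c = 0 (c = (0 + 0²)² = (0 + 0)² = 0² = 0)
g(a) = 0 (g(a) = -1*0 = 0)
(127968 - 147)*(g(-506) - 65*(47 + 354)) = (127968 - 147)*(0 - 65*(47 + 354)) = 127821*(0 - 65*401) = 127821*(0 - 26065) = 127821*(-26065) = -3331654365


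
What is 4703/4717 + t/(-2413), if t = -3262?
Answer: 26735193/11382121 ≈ 2.3489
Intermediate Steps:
4703/4717 + t/(-2413) = 4703/4717 - 3262/(-2413) = 4703*(1/4717) - 3262*(-1/2413) = 4703/4717 + 3262/2413 = 26735193/11382121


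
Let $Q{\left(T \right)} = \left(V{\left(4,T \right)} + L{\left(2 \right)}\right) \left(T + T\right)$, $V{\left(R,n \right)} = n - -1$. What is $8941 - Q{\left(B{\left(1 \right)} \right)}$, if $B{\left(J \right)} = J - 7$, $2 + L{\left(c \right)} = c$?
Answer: $8881$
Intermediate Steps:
$L{\left(c \right)} = -2 + c$
$V{\left(R,n \right)} = 1 + n$ ($V{\left(R,n \right)} = n + 1 = 1 + n$)
$B{\left(J \right)} = -7 + J$
$Q{\left(T \right)} = 2 T \left(1 + T\right)$ ($Q{\left(T \right)} = \left(\left(1 + T\right) + \left(-2 + 2\right)\right) \left(T + T\right) = \left(\left(1 + T\right) + 0\right) 2 T = \left(1 + T\right) 2 T = 2 T \left(1 + T\right)$)
$8941 - Q{\left(B{\left(1 \right)} \right)} = 8941 - 2 \left(-7 + 1\right) \left(1 + \left(-7 + 1\right)\right) = 8941 - 2 \left(-6\right) \left(1 - 6\right) = 8941 - 2 \left(-6\right) \left(-5\right) = 8941 - 60 = 8881$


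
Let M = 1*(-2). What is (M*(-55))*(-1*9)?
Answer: -990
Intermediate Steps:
M = -2
(M*(-55))*(-1*9) = (-2*(-55))*(-1*9) = 110*(-9) = -990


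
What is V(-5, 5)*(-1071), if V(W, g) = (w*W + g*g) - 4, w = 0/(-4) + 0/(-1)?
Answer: -22491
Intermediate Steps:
w = 0 (w = 0*(-1/4) + 0*(-1) = 0 + 0 = 0)
V(W, g) = -4 + g**2 (V(W, g) = (0*W + g*g) - 4 = (0 + g**2) - 4 = g**2 - 4 = -4 + g**2)
V(-5, 5)*(-1071) = (-4 + 5**2)*(-1071) = (-4 + 25)*(-1071) = 21*(-1071) = -22491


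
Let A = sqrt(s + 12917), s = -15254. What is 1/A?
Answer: -I*sqrt(2337)/2337 ≈ -0.020686*I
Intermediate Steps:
A = I*sqrt(2337) (A = sqrt(-15254 + 12917) = sqrt(-2337) = I*sqrt(2337) ≈ 48.343*I)
1/A = 1/(I*sqrt(2337)) = -I*sqrt(2337)/2337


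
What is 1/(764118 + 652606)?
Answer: 1/1416724 ≈ 7.0585e-7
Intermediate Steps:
1/(764118 + 652606) = 1/1416724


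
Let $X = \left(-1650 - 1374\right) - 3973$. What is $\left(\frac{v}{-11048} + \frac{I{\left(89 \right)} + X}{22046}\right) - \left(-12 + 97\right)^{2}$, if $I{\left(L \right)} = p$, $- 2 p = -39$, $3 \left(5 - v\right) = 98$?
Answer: $- \frac{2639741820421}{365346312} \approx -7225.3$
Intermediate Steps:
$v = - \frac{83}{3}$ ($v = 5 - \frac{98}{3} = - \frac{83}{3} \approx -27.667$)
$p = \frac{39}{2}$ ($p = \left(- \frac{1}{2}\right) \left(-39\right) = \frac{39}{2} \approx 19.5$)
$I{\left(L \right)} = \frac{39}{2}$
$X = -6997$ ($X = -3024 - 3973 = -6997$)
$\left(\frac{v}{-11048} + \frac{I{\left(89 \right)} + X}{22046}\right) - \left(-12 + 97\right)^{2} = \left(- \frac{83}{3 \left(-11048\right)} + \frac{\frac{39}{2} - 6997}{22046}\right) - \left(-12 + 97\right)^{2} = \left(\left(- \frac{83}{3}\right) \left(- \frac{1}{11048}\right) - \frac{13955}{44092}\right) - 85^{2} = \left(\frac{83}{33144} - \frac{13955}{44092}\right) - 7225 = - \frac{114716221}{365346312} - 7225 = - \frac{2639741820421}{365346312}$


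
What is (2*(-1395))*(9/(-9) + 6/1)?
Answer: -13950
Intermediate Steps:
(2*(-1395))*(9/(-9) + 6/1) = -2790*(9*(-⅑) + 6*1) = -2790*(-1 + 6) = -2790*5 = -13950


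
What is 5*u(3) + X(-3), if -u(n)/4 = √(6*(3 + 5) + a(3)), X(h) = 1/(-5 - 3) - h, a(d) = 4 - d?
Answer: -1097/8 ≈ -137.13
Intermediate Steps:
X(h) = -⅛ - h (X(h) = 1/(-8) - h = -⅛ - h)
u(n) = -28 (u(n) = -4*√(6*(3 + 5) + (4 - 1*3)) = -4*√(6*8 + (4 - 3)) = -4*√(48 + 1) = -4*√49 = -4*7 = -28)
5*u(3) + X(-3) = 5*(-28) + (-⅛ - 1*(-3)) = -140 + (-⅛ + 3) = -140 + 23/8 = -1097/8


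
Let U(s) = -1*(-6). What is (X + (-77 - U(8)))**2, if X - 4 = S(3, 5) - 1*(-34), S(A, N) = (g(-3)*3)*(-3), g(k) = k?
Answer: 324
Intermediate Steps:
U(s) = 6
S(A, N) = 27 (S(A, N) = -3*3*(-3) = -9*(-3) = 27)
X = 65 (X = 4 + (27 - 1*(-34)) = 4 + (27 + 34) = 4 + 61 = 65)
(X + (-77 - U(8)))**2 = (65 + (-77 - 1*6))**2 = (65 + (-77 - 6))**2 = (65 - 83)**2 = (-18)**2 = 324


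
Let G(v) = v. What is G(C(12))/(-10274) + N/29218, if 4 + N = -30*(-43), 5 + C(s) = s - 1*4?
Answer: 6562355/150092866 ≈ 0.043722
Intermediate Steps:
C(s) = -9 + s (C(s) = -5 + (s - 1*4) = -5 + (s - 4) = -5 + (-4 + s) = -9 + s)
N = 1286 (N = -4 - 30*(-43) = -4 + 1290 = 1286)
G(C(12))/(-10274) + N/29218 = (-9 + 12)/(-10274) + 1286/29218 = 3*(-1/10274) + 1286*(1/29218) = -3/10274 + 643/14609 = 6562355/150092866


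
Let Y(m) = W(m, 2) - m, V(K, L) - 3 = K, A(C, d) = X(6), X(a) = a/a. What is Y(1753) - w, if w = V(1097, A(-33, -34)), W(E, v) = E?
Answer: -1100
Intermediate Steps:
X(a) = 1
A(C, d) = 1
V(K, L) = 3 + K
w = 1100 (w = 3 + 1097 = 1100)
Y(m) = 0 (Y(m) = m - m = 0)
Y(1753) - w = 0 - 1*1100 = 0 - 1100 = -1100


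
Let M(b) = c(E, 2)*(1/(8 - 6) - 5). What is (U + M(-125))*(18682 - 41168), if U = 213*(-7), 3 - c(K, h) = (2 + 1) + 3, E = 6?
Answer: 33223065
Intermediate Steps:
c(K, h) = -3 (c(K, h) = 3 - ((2 + 1) + 3) = 3 - (3 + 3) = 3 - 1*6 = 3 - 6 = -3)
U = -1491
M(b) = 27/2 (M(b) = -3*(1/(8 - 6) - 5) = -3*(1/2 - 5) = -3*(-9/2) = 27/2)
(U + M(-125))*(18682 - 41168) = (-1491 + 27/2)*(18682 - 41168) = -2955/2*(-22486) = 33223065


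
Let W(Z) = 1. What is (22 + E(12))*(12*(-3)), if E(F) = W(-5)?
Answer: -828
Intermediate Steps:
E(F) = 1
(22 + E(12))*(12*(-3)) = (22 + 1)*(12*(-3)) = 23*(-36) = -828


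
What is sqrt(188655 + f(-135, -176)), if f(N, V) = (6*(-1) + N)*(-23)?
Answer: 3*sqrt(21322) ≈ 438.06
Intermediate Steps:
f(N, V) = 138 - 23*N (f(N, V) = (-6 + N)*(-23) = 138 - 23*N)
sqrt(188655 + f(-135, -176)) = sqrt(188655 + (138 - 23*(-135))) = sqrt(188655 + (138 + 3105)) = sqrt(188655 + 3243) = sqrt(191898) = 3*sqrt(21322)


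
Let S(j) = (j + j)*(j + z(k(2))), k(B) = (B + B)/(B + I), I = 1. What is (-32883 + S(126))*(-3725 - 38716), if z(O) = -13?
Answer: 187037487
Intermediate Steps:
k(B) = 2*B/(1 + B) (k(B) = (B + B)/(B + 1) = (2*B)/(1 + B) = 2*B/(1 + B))
S(j) = 2*j*(-13 + j) (S(j) = (j + j)*(j - 13) = (2*j)*(-13 + j) = 2*j*(-13 + j))
(-32883 + S(126))*(-3725 - 38716) = (-32883 + 2*126*(-13 + 126))*(-3725 - 38716) = (-32883 + 2*126*113)*(-42441) = (-32883 + 28476)*(-42441) = -4407*(-42441) = 187037487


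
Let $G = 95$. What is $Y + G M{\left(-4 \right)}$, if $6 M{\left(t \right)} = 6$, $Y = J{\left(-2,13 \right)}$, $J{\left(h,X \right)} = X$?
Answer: $108$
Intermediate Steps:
$Y = 13$
$M{\left(t \right)} = 1$ ($M{\left(t \right)} = \frac{1}{6} \cdot 6 = 1$)
$Y + G M{\left(-4 \right)} = 13 + 95 \cdot 1 = 13 + 95 = 108$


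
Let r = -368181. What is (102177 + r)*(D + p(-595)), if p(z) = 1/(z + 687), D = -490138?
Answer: 2998709310195/23 ≈ 1.3038e+11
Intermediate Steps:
p(z) = 1/(687 + z)
(102177 + r)*(D + p(-595)) = (102177 - 368181)*(-490138 + 1/(687 - 595)) = -266004*(-490138 + 1/92) = -266004*(-45092695/92) = 2998709310195/23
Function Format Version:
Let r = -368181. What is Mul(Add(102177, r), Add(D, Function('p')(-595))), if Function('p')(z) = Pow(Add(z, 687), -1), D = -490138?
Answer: Rational(2998709310195, 23) ≈ 1.3038e+11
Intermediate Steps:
Function('p')(z) = Pow(Add(687, z), -1)
Mul(Add(102177, r), Add(D, Function('p')(-595))) = Mul(Add(102177, -368181), Add(-490138, Pow(Add(687, -595), -1))) = Mul(-266004, Add(-490138, Pow(92, -1))) = Mul(-266004, Add(-490138, Rational(1, 92))) = Mul(-266004, Rational(-45092695, 92)) = Rational(2998709310195, 23)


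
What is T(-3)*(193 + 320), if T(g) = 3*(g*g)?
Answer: 13851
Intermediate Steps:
T(g) = 3*g²
T(-3)*(193 + 320) = (3*(-3)²)*(193 + 320) = (3*9)*513 = 27*513 = 13851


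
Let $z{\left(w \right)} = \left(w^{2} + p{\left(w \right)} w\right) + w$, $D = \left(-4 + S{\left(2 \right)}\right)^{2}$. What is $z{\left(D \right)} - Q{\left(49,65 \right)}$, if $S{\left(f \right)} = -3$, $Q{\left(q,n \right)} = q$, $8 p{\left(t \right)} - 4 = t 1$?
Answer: $\frac{21805}{8} \approx 2725.6$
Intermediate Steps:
$p{\left(t \right)} = \frac{1}{2} + \frac{t}{8}$ ($p{\left(t \right)} = \frac{1}{2} + \frac{t 1}{8} = \frac{1}{2} + \frac{t}{8}$)
$D = 49$ ($D = \left(-4 - 3\right)^{2} = \left(-7\right)^{2} = 49$)
$z{\left(w \right)} = w + w^{2} + w \left(\frac{1}{2} + \frac{w}{8}\right)$ ($z{\left(w \right)} = \left(w^{2} + \left(\frac{1}{2} + \frac{w}{8}\right) w\right) + w = \left(w^{2} + w \left(\frac{1}{2} + \frac{w}{8}\right)\right) + w = w + w^{2} + w \left(\frac{1}{2} + \frac{w}{8}\right)$)
$z{\left(D \right)} - Q{\left(49,65 \right)} = \frac{3}{8} \cdot 49 \left(4 + 3 \cdot 49\right) - 49 = \frac{3}{8} \cdot 49 \left(4 + 147\right) - 49 = \frac{3}{8} \cdot 49 \cdot 151 - 49 = \frac{22197}{8} - 49 = \frac{21805}{8}$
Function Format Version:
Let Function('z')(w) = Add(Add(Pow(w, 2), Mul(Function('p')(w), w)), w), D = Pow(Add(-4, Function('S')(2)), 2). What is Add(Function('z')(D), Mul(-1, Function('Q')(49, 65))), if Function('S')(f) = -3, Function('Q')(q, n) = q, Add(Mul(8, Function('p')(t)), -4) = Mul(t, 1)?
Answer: Rational(21805, 8) ≈ 2725.6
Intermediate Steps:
Function('p')(t) = Add(Rational(1, 2), Mul(Rational(1, 8), t)) (Function('p')(t) = Add(Rational(1, 2), Mul(Rational(1, 8), Mul(t, 1))) = Add(Rational(1, 2), Mul(Rational(1, 8), t)))
D = 49 (D = Pow(Add(-4, -3), 2) = Pow(-7, 2) = 49)
Function('z')(w) = Add(w, Pow(w, 2), Mul(w, Add(Rational(1, 2), Mul(Rational(1, 8), w)))) (Function('z')(w) = Add(Add(Pow(w, 2), Mul(Add(Rational(1, 2), Mul(Rational(1, 8), w)), w)), w) = Add(Add(Pow(w, 2), Mul(w, Add(Rational(1, 2), Mul(Rational(1, 8), w)))), w) = Add(w, Pow(w, 2), Mul(w, Add(Rational(1, 2), Mul(Rational(1, 8), w)))))
Add(Function('z')(D), Mul(-1, Function('Q')(49, 65))) = Add(Mul(Rational(3, 8), 49, Add(4, Mul(3, 49))), Mul(-1, 49)) = Add(Mul(Rational(3, 8), 49, Add(4, 147)), -49) = Add(Mul(Rational(3, 8), 49, 151), -49) = Add(Rational(22197, 8), -49) = Rational(21805, 8)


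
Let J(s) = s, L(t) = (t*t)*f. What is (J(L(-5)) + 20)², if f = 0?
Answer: 400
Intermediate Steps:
L(t) = 0 (L(t) = (t*t)*0 = t²*0 = 0)
(J(L(-5)) + 20)² = (0 + 20)² = 20² = 400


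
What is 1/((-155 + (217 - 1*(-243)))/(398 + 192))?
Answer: 118/61 ≈ 1.9344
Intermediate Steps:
1/((-155 + (217 - 1*(-243)))/(398 + 192)) = 1/((-155 + (217 + 243))/590) = 1/((-155 + 460)*(1/590)) = 1/(305*(1/590)) = 1/(61/118) = 118/61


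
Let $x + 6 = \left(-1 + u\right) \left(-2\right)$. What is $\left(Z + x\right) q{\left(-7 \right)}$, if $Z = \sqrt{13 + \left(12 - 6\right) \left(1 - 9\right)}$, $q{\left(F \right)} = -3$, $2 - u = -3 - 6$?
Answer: $78 - 3 i \sqrt{35} \approx 78.0 - 17.748 i$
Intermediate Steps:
$u = 11$ ($u = 2 - \left(-3 - 6\right) = 2 - -9 = 2 + 9 = 11$)
$Z = i \sqrt{35}$ ($Z = \sqrt{13 + 6 \left(-8\right)} = \sqrt{13 - 48} = \sqrt{-35} = i \sqrt{35} \approx 5.9161 i$)
$x = -26$ ($x = -6 + \left(-1 + 11\right) \left(-2\right) = -6 + 10 \left(-2\right) = -6 - 20 = -26$)
$\left(Z + x\right) q{\left(-7 \right)} = \left(i \sqrt{35} - 26\right) \left(-3\right) = \left(-26 + i \sqrt{35}\right) \left(-3\right) = 78 - 3 i \sqrt{35}$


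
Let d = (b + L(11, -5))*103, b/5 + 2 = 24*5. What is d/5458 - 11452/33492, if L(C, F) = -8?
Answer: 243150802/22849917 ≈ 10.641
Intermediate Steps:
b = 590 (b = -10 + 5*(24*5) = -10 + 5*120 = -10 + 600 = 590)
d = 59946 (d = (590 - 8)*103 = 582*103 = 59946)
d/5458 - 11452/33492 = 59946/5458 - 11452/33492 = 59946*(1/5458) - 11452*1/33492 = 29973/2729 - 2863/8373 = 243150802/22849917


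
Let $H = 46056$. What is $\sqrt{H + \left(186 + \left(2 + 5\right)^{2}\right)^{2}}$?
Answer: $\sqrt{101281} \approx 318.25$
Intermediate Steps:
$\sqrt{H + \left(186 + \left(2 + 5\right)^{2}\right)^{2}} = \sqrt{46056 + \left(186 + \left(2 + 5\right)^{2}\right)^{2}} = \sqrt{46056 + \left(186 + 7^{2}\right)^{2}} = \sqrt{46056 + \left(186 + 49\right)^{2}} = \sqrt{46056 + 235^{2}} = \sqrt{46056 + 55225} = \sqrt{101281}$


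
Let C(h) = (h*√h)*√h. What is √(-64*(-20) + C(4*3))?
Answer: 4*√89 ≈ 37.736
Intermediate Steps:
C(h) = h² (C(h) = h^(3/2)*√h = h²)
√(-64*(-20) + C(4*3)) = √(-64*(-20) + (4*3)²) = √(1280 + 12²) = √(1280 + 144) = √1424 = 4*√89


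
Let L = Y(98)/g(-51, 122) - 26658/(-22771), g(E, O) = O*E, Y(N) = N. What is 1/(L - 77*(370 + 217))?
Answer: -70840581/3201841603360 ≈ -2.2125e-5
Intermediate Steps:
g(E, O) = E*O
L = 81817259/70840581 (L = 98/((-51*122)) - 26658/(-22771) = 98/(-6222) - 26658*(-1/22771) = 98*(-1/6222) + 26658/22771 = -49/3111 + 26658/22771 = 81817259/70840581 ≈ 1.1549)
1/(L - 77*(370 + 217)) = 1/(81817259/70840581 - 77*(370 + 217)) = 1/(81817259/70840581 - 77*587) = 1/(81817259/70840581 - 45199) = 1/(-3201841603360/70840581) = -70840581/3201841603360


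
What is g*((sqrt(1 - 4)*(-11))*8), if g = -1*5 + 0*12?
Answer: 440*I*sqrt(3) ≈ 762.1*I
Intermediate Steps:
g = -5 (g = -5 + 0 = -5)
g*((sqrt(1 - 4)*(-11))*8) = -5*sqrt(1 - 4)*(-11)*8 = -5*sqrt(-3)*(-11)*8 = -5*(I*sqrt(3))*(-11)*8 = -5*(-11*I*sqrt(3))*8 = -(-440)*I*sqrt(3) = 440*I*sqrt(3)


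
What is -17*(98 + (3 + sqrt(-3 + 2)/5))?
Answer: -1717 - 17*I/5 ≈ -1717.0 - 3.4*I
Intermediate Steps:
-17*(98 + (3 + sqrt(-3 + 2)/5)) = -17*(98 + (3 + sqrt(-1)*(1/5))) = -17*(98 + (3 + I*(1/5))) = -17*(98 + (3 + I/5)) = -17*(101 + I/5) = -1717 - 17*I/5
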